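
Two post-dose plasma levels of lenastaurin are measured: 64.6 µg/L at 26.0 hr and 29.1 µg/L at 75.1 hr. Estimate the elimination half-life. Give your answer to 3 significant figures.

42.7 hours

k = ln(C₁/C₂) / (t₂ − t₁) = ln(64.6/29.1) / (75.1 − 26.0)
  = 0.7975 / 49.10 = 0.01624 hr⁻¹
t½ = ln 2 / k = ln 2 / 0.01624 ≈ 42.7 hours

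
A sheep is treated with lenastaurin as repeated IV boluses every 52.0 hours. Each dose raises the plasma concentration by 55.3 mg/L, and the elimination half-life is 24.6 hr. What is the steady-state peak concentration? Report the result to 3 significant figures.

k = ln 2 / 24.6 = 0.02818 hr⁻¹
Fraction remaining after one interval: e^(−kτ) = e^(−0.02818 × 52.0) = 0.2310
R = 1 / (1 − 0.2310) = 1.300
Css,max = 55.3 × 1.300 ≈ 71.9 mg/L

71.9 mg/L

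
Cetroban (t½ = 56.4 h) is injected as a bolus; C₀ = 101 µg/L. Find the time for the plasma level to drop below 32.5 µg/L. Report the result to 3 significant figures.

92.3 hours

k = ln 2 / 56.4 = 0.01229 h⁻¹
C(t) = C₀ e^(−kt)  ⇒  t = ln(C₀/C) / k
t = ln(101/32.5) / 0.01229 = 1.134 / 0.01229 ≈ 92.3 hours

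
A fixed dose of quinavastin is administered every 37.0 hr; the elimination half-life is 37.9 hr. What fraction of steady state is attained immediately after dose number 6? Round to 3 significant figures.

k = ln 2 / 37.9 = 0.01829 hr⁻¹
f_n = 1 − e^(−nkτ) = 1 − e^(−6 × 0.01829 × 37.0) = 1 − e^(−4.060) = 1 − 0.01725 ≈ 0.983

0.983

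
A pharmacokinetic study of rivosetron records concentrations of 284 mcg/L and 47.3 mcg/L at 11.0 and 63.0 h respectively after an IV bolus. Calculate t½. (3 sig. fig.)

20.1 hours

k = ln(C₁/C₂) / (t₂ − t₁) = ln(284/47.3) / (63.0 − 11.0)
  = 1.792 / 52.00 = 0.03447 h⁻¹
t½ = ln 2 / k = ln 2 / 0.03447 ≈ 20.1 hours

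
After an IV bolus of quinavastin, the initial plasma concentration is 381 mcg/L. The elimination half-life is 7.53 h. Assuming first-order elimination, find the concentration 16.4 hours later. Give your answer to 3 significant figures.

k = ln 2 / 7.53 = 0.09205 h⁻¹
C(t) = C₀ e^(−kt) = 381 × e^(−0.09205 × 16.4) = 381 × e^(−1.510) = 381 × 0.2210 ≈ 84.2 mcg/L

84.2 mcg/L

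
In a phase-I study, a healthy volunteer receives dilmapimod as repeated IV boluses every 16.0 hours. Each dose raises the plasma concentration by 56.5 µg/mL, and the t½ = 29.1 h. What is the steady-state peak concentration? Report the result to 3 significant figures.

k = ln 2 / 29.1 = 0.02382 h⁻¹
Fraction remaining after one interval: e^(−kτ) = e^(−0.02382 × 16.0) = 0.6831
R = 1 / (1 − 0.6831) = 3.156
Css,max = 56.5 × 3.156 ≈ 178 µg/mL

178 µg/mL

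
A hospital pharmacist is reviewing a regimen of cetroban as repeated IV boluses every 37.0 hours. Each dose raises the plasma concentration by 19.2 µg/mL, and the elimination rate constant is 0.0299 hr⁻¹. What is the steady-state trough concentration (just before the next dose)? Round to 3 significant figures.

Fraction remaining after one interval: e^(−kτ) = e^(−0.02990 × 37.0) = 0.3308
R = 1 / (1 − 0.3308) = 1.494
Css,max = 19.2 × 1.494 = 28.69 µg/mL
Css,min = Css,max × e^(−kτ) = 28.69 × 0.3308 ≈ 9.49 µg/mL

9.49 µg/mL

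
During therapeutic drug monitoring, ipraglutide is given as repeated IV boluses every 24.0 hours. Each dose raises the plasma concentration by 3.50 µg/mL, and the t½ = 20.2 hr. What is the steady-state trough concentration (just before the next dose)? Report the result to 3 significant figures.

k = ln 2 / 20.2 = 0.03431 hr⁻¹
Fraction remaining after one interval: e^(−kτ) = e^(−0.03431 × 24.0) = 0.4389
R = 1 / (1 − 0.4389) = 1.782
Css,max = 3.50 × 1.782 = 6.237 µg/mL
Css,min = Css,max × e^(−kτ) = 6.237 × 0.4389 ≈ 2.74 µg/mL

2.74 µg/mL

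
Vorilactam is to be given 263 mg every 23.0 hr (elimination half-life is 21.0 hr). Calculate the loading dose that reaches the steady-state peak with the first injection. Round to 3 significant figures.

k = ln 2 / 21.0 = 0.03301 hr⁻¹
Accumulation ratio R = 1 / (1 − e^(−kτ)) = 1 / (1 − e^(−0.03301×23.0)) = 1 / (1 − 0.4681) = 1.880
Loading dose = maintenance dose × R = 263 × 1.880 ≈ 494 mg

494 mg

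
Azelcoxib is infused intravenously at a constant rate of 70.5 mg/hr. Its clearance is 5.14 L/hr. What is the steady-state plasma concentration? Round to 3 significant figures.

Css = infusion rate / CL = 70.5 / 5.14 ≈ 13.7 µg/mL

13.7 µg/mL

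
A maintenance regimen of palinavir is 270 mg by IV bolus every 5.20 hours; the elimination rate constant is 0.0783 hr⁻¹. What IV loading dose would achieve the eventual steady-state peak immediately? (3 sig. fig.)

Accumulation ratio R = 1 / (1 − e^(−kτ)) = 1 / (1 − e^(−0.07830×5.20)) = 1 / (1 − 0.6655) = 2.990
Loading dose = maintenance dose × R = 270 × 2.990 ≈ 807 mg

807 mg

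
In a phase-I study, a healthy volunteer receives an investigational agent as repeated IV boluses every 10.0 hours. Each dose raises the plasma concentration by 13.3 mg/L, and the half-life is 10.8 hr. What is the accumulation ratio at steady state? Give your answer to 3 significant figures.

k = ln 2 / 10.8 = 0.06418 hr⁻¹
Fraction remaining after one interval: e^(−kτ) = e^(−0.06418 × 10.0) = 0.5263
R = 1 / (1 − 0.5263) = 1 / 0.4737 ≈ 2.11

2.11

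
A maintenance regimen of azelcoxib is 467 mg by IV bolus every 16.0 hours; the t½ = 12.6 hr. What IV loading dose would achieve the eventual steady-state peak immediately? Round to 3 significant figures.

798 mg

k = ln 2 / 12.6 = 0.05501 hr⁻¹
Accumulation ratio R = 1 / (1 − e^(−kτ)) = 1 / (1 − e^(−0.05501×16.0)) = 1 / (1 − 0.4147) = 1.709
Loading dose = maintenance dose × R = 467 × 1.709 ≈ 798 mg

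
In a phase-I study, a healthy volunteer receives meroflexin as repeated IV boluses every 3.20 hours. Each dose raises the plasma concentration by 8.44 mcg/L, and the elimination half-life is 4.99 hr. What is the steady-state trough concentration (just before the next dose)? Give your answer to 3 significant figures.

k = ln 2 / 4.99 = 0.1389 hr⁻¹
Fraction remaining after one interval: e^(−kτ) = e^(−0.1389 × 3.20) = 0.6411
R = 1 / (1 − 0.6411) = 2.787
Css,max = 8.44 × 2.787 = 23.52 mcg/L
Css,min = Css,max × e^(−kτ) = 23.52 × 0.6411 ≈ 15.1 mcg/L

15.1 mcg/L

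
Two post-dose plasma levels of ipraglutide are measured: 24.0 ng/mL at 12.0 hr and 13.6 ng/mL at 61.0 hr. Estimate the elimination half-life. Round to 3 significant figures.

k = ln(C₁/C₂) / (t₂ − t₁) = ln(24.0/13.6) / (61.0 − 12.0)
  = 0.5680 / 49.00 = 0.01159 hr⁻¹
t½ = ln 2 / k = ln 2 / 0.01159 ≈ 59.8 hours

59.8 hours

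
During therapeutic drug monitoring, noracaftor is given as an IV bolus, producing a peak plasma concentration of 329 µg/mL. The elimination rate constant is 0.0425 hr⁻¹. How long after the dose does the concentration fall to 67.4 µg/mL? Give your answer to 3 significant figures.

37.3 hours

C(t) = C₀ e^(−kt)  ⇒  t = ln(C₀/C) / k
t = ln(329/67.4) / 0.04250 = 1.585 / 0.04250 ≈ 37.3 hours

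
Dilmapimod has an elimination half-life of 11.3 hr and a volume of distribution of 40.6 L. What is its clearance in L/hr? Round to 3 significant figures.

k = ln 2 / t½ = ln 2 / 11.3 = 0.06134 hr⁻¹
CL = k · V = 0.06134 × 40.6 ≈ 2.49 L/hr

2.49 L/hr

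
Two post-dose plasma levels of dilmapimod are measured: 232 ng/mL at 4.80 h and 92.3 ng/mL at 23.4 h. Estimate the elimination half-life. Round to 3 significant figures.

14.0 hours

k = ln(C₁/C₂) / (t₂ − t₁) = ln(232/92.3) / (23.4 − 4.80)
  = 0.9217 / 18.60 = 0.04955 h⁻¹
t½ = ln 2 / k = ln 2 / 0.04955 ≈ 14.0 hours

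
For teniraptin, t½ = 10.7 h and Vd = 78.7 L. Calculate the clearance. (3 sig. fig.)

5.10 L/h

k = ln 2 / t½ = ln 2 / 10.7 = 0.06478 h⁻¹
CL = k · V = 0.06478 × 78.7 ≈ 5.10 L/h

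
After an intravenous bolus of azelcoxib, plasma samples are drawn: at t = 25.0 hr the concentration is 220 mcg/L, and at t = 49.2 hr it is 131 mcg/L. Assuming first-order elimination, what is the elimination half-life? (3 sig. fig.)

32.4 hours

k = ln(C₁/C₂) / (t₂ − t₁) = ln(220/131) / (49.2 − 25.0)
  = 0.5184 / 24.20 = 0.02142 hr⁻¹
t½ = ln 2 / k = ln 2 / 0.02142 ≈ 32.4 hours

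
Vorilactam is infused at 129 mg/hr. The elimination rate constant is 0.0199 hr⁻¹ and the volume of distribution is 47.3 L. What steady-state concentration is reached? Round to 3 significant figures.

CL = k · V = 0.0199 × 47.3 = 0.9413 L/hr
Css = rate / CL = 129 / 0.9413 ≈ 137 µg/mL

137 µg/mL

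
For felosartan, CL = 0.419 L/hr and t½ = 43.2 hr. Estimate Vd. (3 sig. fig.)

k = ln 2 / t½ = ln 2 / 43.2 = 0.01605 hr⁻¹
V = CL / k = 0.419 / 0.01605 ≈ 26.1 L

26.1 L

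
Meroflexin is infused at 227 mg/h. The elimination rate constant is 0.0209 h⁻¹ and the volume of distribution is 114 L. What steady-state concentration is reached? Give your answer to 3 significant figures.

95.3 µg/mL

CL = k · V = 0.0209 × 114 = 2.383 L/h
Css = rate / CL = 227 / 2.383 ≈ 95.3 µg/mL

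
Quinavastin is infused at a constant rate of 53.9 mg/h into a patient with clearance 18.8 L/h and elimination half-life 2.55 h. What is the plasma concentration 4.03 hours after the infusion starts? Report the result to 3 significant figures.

1.91 µg/mL

Css = rate / CL = 53.9 / 18.8 = 2.867 µg/mL
k = ln 2 / 2.55 = 0.2718 h⁻¹
C(t) = Css (1 − e^(−kt)) = 2.867 × (1 − e^(−1.095)) = 2.867 × 0.6656 ≈ 1.91 µg/mL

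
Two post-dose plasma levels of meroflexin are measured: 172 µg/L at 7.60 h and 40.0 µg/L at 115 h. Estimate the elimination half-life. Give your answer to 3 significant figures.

k = ln(C₁/C₂) / (t₂ − t₁) = ln(172/40.0) / (115 − 7.60)
  = 1.459 / 107.4 = 0.01358 h⁻¹
t½ = ln 2 / k = ln 2 / 0.01358 ≈ 51.0 hours

51.0 hours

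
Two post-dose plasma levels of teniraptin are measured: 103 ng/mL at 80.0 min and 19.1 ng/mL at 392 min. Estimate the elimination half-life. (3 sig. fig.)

128 minutes

k = ln(C₁/C₂) / (t₂ − t₁) = ln(103/19.1) / (392 − 80.0)
  = 1.685 / 312.0 = 0.005401 min⁻¹
t½ = ln 2 / k = ln 2 / 0.005401 ≈ 128 minutes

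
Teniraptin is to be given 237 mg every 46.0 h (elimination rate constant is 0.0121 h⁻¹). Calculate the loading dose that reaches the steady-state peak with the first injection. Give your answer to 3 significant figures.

Accumulation ratio R = 1 / (1 − e^(−kτ)) = 1 / (1 − e^(−0.01210×46.0)) = 1 / (1 − 0.5732) = 2.343
Loading dose = maintenance dose × R = 237 × 2.343 ≈ 555 mg

555 mg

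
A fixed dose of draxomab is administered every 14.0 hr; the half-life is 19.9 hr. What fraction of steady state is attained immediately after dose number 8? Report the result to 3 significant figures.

k = ln 2 / 19.9 = 0.03483 hr⁻¹
f_n = 1 − e^(−nkτ) = 1 − e^(−8 × 0.03483 × 14.0) = 1 − e^(−3.901) = 1 − 0.02022 ≈ 0.980

0.980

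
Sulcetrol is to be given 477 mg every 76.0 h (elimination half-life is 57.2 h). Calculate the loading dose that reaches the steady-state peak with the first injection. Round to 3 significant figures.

793 mg

k = ln 2 / 57.2 = 0.01212 h⁻¹
Accumulation ratio R = 1 / (1 − e^(−kτ)) = 1 / (1 − e^(−0.01212×76.0)) = 1 / (1 − 0.3981) = 1.662
Loading dose = maintenance dose × R = 477 × 1.662 ≈ 793 mg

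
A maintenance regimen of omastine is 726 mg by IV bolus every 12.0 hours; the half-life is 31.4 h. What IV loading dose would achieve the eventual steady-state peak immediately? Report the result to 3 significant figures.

k = ln 2 / 31.4 = 0.02207 h⁻¹
Accumulation ratio R = 1 / (1 − e^(−kτ)) = 1 / (1 − e^(−0.02207×12.0)) = 1 / (1 − 0.7673) = 4.297
Loading dose = maintenance dose × R = 726 × 4.297 ≈ 3120 mg

3120 mg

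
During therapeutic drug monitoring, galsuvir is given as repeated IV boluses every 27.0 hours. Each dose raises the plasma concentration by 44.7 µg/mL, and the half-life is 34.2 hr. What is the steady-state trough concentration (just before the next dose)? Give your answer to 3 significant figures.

61.4 µg/mL

k = ln 2 / 34.2 = 0.02027 hr⁻¹
Fraction remaining after one interval: e^(−kτ) = e^(−0.02027 × 27.0) = 0.5786
R = 1 / (1 − 0.5786) = 2.373
Css,max = 44.7 × 2.373 = 106.1 µg/mL
Css,min = Css,max × e^(−kτ) = 106.1 × 0.5786 ≈ 61.4 µg/mL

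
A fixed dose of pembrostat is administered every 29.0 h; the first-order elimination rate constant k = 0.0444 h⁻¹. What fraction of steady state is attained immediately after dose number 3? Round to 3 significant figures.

0.979

f_n = 1 − e^(−nkτ) = 1 − e^(−3 × 0.04440 × 29.0) = 1 − e^(−3.863) = 1 − 0.02101 ≈ 0.979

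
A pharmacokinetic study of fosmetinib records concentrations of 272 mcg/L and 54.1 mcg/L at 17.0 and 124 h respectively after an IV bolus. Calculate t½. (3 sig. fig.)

45.9 hours

k = ln(C₁/C₂) / (t₂ − t₁) = ln(272/54.1) / (124 − 17.0)
  = 1.615 / 107.0 = 0.01509 h⁻¹
t½ = ln 2 / k = ln 2 / 0.01509 ≈ 45.9 hours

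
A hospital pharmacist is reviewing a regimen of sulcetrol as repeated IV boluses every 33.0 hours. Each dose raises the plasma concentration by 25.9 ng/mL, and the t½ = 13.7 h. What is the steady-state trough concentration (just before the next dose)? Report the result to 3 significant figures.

k = ln 2 / 13.7 = 0.05059 h⁻¹
Fraction remaining after one interval: e^(−kτ) = e^(−0.05059 × 33.0) = 0.1883
R = 1 / (1 − 0.1883) = 1.232
Css,max = 25.9 × 1.232 = 31.91 ng/mL
Css,min = Css,max × e^(−kτ) = 31.91 × 0.1883 ≈ 6.01 ng/mL

6.01 ng/mL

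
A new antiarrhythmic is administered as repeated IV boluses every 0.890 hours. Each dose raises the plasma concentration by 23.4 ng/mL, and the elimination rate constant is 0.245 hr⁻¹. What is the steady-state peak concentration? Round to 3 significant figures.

Fraction remaining after one interval: e^(−kτ) = e^(−0.2450 × 0.890) = 0.8041
R = 1 / (1 − 0.8041) = 5.104
Css,max = 23.4 × 5.104 ≈ 119 ng/mL

119 ng/mL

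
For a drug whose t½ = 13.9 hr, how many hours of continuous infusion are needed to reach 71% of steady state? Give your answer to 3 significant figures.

24.8 hours

k = ln 2 / 13.9 = 0.04987 hr⁻¹
f = 1 − e^(−kt)  ⇒  t = −ln(1 − f) / k
t = −ln(1 − 0.71) / 0.04987 = 1.238 / 0.04987 ≈ 24.8 hours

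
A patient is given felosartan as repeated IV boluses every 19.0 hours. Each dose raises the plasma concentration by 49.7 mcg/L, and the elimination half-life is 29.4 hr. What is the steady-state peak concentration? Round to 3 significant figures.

k = ln 2 / 29.4 = 0.02358 hr⁻¹
Fraction remaining after one interval: e^(−kτ) = e^(−0.02358 × 19.0) = 0.6389
R = 1 / (1 − 0.6389) = 2.770
Css,max = 49.7 × 2.770 ≈ 138 mcg/L

138 mcg/L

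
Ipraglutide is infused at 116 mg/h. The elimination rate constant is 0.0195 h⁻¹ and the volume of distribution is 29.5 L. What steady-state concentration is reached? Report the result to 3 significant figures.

202 mg/L

CL = k · V = 0.0195 × 29.5 = 0.5753 L/h
Css = rate / CL = 116 / 0.5753 ≈ 202 mg/L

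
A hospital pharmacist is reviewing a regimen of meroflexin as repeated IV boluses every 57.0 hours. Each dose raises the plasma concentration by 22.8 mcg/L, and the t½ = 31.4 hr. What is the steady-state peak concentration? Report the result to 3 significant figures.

k = ln 2 / 31.4 = 0.02207 hr⁻¹
Fraction remaining after one interval: e^(−kτ) = e^(−0.02207 × 57.0) = 0.2841
R = 1 / (1 − 0.2841) = 1.397
Css,max = 22.8 × 1.397 ≈ 31.9 mcg/L

31.9 mcg/L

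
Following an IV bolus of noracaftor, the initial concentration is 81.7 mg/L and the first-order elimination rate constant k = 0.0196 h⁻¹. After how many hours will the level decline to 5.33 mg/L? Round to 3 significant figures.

C(t) = C₀ e^(−kt)  ⇒  t = ln(C₀/C) / k
t = ln(81.7/5.33) / 0.01960 = 2.730 / 0.01960 ≈ 139 hours

139 hours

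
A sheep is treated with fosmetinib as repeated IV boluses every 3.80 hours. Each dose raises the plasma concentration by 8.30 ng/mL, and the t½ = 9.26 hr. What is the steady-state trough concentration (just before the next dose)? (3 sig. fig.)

25.2 ng/mL

k = ln 2 / 9.26 = 0.07485 hr⁻¹
Fraction remaining after one interval: e^(−kτ) = e^(−0.07485 × 3.80) = 0.7524
R = 1 / (1 − 0.7524) = 4.039
Css,max = 8.30 × 4.039 = 33.53 ng/mL
Css,min = Css,max × e^(−kτ) = 33.53 × 0.7524 ≈ 25.2 ng/mL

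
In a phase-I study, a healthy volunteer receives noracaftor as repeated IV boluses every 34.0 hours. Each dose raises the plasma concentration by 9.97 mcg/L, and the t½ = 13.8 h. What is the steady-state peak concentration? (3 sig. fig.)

k = ln 2 / 13.8 = 0.05023 h⁻¹
Fraction remaining after one interval: e^(−kτ) = e^(−0.05023 × 34.0) = 0.1813
R = 1 / (1 − 0.1813) = 1.221
Css,max = 9.97 × 1.221 ≈ 12.2 mcg/L

12.2 mcg/L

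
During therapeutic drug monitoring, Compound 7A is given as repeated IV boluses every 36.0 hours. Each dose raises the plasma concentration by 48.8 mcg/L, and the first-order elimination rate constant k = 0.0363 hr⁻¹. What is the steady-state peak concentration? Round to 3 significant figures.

Fraction remaining after one interval: e^(−kτ) = e^(−0.03630 × 36.0) = 0.2707
R = 1 / (1 − 0.2707) = 1.371
Css,max = 48.8 × 1.371 ≈ 66.9 mcg/L

66.9 mcg/L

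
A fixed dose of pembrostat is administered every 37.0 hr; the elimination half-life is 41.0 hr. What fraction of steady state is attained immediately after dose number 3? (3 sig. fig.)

k = ln 2 / 41.0 = 0.01691 hr⁻¹
f_n = 1 − e^(−nkτ) = 1 − e^(−3 × 0.01691 × 37.0) = 1 − e^(−1.877) = 1 − 0.1531 ≈ 0.847

0.847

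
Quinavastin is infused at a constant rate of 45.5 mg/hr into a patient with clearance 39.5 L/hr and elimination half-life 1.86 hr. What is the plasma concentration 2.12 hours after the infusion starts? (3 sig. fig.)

0.629 mg/L

Css = rate / CL = 45.5 / 39.5 = 1.152 mg/L
k = ln 2 / 1.86 = 0.3727 hr⁻¹
C(t) = Css (1 − e^(−kt)) = 1.152 × (1 − e^(−0.7900)) = 1.152 × 0.5462 ≈ 0.629 mg/L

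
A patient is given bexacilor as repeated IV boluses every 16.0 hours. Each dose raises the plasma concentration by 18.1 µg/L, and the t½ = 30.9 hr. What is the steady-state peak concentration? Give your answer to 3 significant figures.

k = ln 2 / 30.9 = 0.02243 hr⁻¹
Fraction remaining after one interval: e^(−kτ) = e^(−0.02243 × 16.0) = 0.6984
R = 1 / (1 − 0.6984) = 3.316
Css,max = 18.1 × 3.316 ≈ 60.0 µg/L

60.0 µg/L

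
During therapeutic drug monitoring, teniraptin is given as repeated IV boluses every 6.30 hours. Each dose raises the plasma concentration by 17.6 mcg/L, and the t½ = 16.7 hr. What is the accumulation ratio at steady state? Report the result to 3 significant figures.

k = ln 2 / 16.7 = 0.04151 hr⁻¹
Fraction remaining after one interval: e^(−kτ) = e^(−0.04151 × 6.30) = 0.7699
R = 1 / (1 − 0.7699) = 1 / 0.2301 ≈ 4.35

4.35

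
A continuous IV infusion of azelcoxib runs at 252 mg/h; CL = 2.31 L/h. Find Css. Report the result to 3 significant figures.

Css = infusion rate / CL = 252 / 2.31 ≈ 109 µg/mL

109 µg/mL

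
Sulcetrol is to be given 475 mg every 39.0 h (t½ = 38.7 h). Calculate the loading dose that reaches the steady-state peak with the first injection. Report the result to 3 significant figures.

945 mg

k = ln 2 / 38.7 = 0.01791 h⁻¹
Accumulation ratio R = 1 / (1 − e^(−kτ)) = 1 / (1 − e^(−0.01791×39.0)) = 1 / (1 − 0.4973) = 1.989
Loading dose = maintenance dose × R = 475 × 1.989 ≈ 945 mg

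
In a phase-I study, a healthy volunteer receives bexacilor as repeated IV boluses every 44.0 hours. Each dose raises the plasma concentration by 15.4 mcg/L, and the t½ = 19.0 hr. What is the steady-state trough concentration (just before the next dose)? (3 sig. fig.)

3.87 mcg/L

k = ln 2 / 19.0 = 0.03648 hr⁻¹
Fraction remaining after one interval: e^(−kτ) = e^(−0.03648 × 44.0) = 0.2009
R = 1 / (1 − 0.2009) = 1.251
Css,max = 15.4 × 1.251 = 19.27 mcg/L
Css,min = Css,max × e^(−kτ) = 19.27 × 0.2009 ≈ 3.87 mcg/L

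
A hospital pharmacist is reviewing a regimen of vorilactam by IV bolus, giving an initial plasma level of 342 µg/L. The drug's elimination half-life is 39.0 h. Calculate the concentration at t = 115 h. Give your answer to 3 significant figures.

k = ln 2 / 39.0 = 0.01777 h⁻¹
C(t) = C₀ e^(−kt) = 342 × e^(−0.01777 × 115) = 342 × e^(−2.044) = 342 × 0.1295 ≈ 44.3 µg/L

44.3 µg/L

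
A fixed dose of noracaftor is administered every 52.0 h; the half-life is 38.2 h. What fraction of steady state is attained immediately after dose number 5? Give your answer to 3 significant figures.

k = ln 2 / 38.2 = 0.01815 h⁻¹
f_n = 1 − e^(−nkτ) = 1 − e^(−5 × 0.01815 × 52.0) = 1 − e^(−4.718) = 1 − 0.008935 ≈ 0.991

0.991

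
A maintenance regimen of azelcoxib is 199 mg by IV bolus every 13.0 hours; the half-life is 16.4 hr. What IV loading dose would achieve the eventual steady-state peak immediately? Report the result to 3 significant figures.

471 mg

k = ln 2 / 16.4 = 0.04227 hr⁻¹
Accumulation ratio R = 1 / (1 − e^(−kτ)) = 1 / (1 − e^(−0.04227×13.0)) = 1 / (1 − 0.5773) = 2.366
Loading dose = maintenance dose × R = 199 × 2.366 ≈ 471 mg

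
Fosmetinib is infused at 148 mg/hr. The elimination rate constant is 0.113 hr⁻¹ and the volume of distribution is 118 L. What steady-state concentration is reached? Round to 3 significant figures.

CL = k · V = 0.113 × 118 = 13.33 L/hr
Css = rate / CL = 148 / 13.33 ≈ 11.1 µg/mL

11.1 µg/mL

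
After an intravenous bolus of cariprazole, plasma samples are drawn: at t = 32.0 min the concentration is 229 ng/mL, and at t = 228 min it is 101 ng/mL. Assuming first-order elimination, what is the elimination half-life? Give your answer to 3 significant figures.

166 minutes

k = ln(C₁/C₂) / (t₂ − t₁) = ln(229/101) / (228 − 32.0)
  = 0.8186 / 196.0 = 0.004177 min⁻¹
t½ = ln 2 / k = ln 2 / 0.004177 ≈ 166 minutes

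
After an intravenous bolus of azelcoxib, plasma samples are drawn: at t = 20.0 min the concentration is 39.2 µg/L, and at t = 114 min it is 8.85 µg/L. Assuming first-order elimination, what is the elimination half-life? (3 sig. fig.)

43.8 minutes

k = ln(C₁/C₂) / (t₂ − t₁) = ln(39.2/8.85) / (114 − 20.0)
  = 1.488 / 94.00 = 0.01583 min⁻¹
t½ = ln 2 / k = ln 2 / 0.01583 ≈ 43.8 minutes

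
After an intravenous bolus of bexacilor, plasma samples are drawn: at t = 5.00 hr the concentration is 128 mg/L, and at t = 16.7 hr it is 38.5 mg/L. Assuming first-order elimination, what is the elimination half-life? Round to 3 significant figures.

k = ln(C₁/C₂) / (t₂ − t₁) = ln(128/38.5) / (16.7 − 5.00)
  = 1.201 / 11.70 = 0.1027 hr⁻¹
t½ = ln 2 / k = ln 2 / 0.1027 ≈ 6.75 hours

6.75 hours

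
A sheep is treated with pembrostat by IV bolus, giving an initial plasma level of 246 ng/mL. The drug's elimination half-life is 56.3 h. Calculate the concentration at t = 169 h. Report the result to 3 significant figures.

k = ln 2 / 56.3 = 0.01231 h⁻¹
C(t) = C₀ e^(−kt) = 246 × e^(−0.01231 × 169) = 246 × e^(−2.081) = 246 × 0.1248 ≈ 30.7 ng/mL

30.7 ng/mL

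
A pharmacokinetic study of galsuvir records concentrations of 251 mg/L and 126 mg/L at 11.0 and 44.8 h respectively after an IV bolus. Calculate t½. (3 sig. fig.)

k = ln(C₁/C₂) / (t₂ − t₁) = ln(251/126) / (44.8 − 11.0)
  = 0.6892 / 33.80 = 0.02039 h⁻¹
t½ = ln 2 / k = ln 2 / 0.02039 ≈ 34.0 hours

34.0 hours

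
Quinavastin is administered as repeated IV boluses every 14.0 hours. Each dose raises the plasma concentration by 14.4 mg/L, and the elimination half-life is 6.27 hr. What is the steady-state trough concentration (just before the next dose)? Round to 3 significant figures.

k = ln 2 / 6.27 = 0.1105 hr⁻¹
Fraction remaining after one interval: e^(−kτ) = e^(−0.1105 × 14.0) = 0.2127
R = 1 / (1 − 0.2127) = 1.270
Css,max = 14.4 × 1.270 = 18.29 mg/L
Css,min = Css,max × e^(−kτ) = 18.29 × 0.2127 ≈ 3.89 mg/L

3.89 mg/L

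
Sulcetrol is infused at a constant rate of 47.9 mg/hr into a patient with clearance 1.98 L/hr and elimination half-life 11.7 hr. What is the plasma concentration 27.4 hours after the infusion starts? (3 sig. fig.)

Css = rate / CL = 47.9 / 1.98 = 24.19 mg/L
k = ln 2 / 11.7 = 0.05924 hr⁻¹
C(t) = Css (1 − e^(−kt)) = 24.19 × (1 − e^(−1.623)) = 24.19 × 0.8027 ≈ 19.4 mg/L

19.4 mg/L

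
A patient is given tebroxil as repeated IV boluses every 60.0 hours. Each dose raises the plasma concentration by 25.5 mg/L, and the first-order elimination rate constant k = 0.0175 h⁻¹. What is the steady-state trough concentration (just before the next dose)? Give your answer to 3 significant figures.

13.7 mg/L

Fraction remaining after one interval: e^(−kτ) = e^(−0.01750 × 60.0) = 0.3499
R = 1 / (1 − 0.3499) = 1.538
Css,max = 25.5 × 1.538 = 39.23 mg/L
Css,min = Css,max × e^(−kτ) = 39.23 × 0.3499 ≈ 13.7 mg/L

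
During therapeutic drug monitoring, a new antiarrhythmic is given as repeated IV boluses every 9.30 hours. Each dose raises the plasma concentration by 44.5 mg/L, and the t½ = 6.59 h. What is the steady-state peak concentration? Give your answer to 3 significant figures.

71.3 mg/L

k = ln 2 / 6.59 = 0.1052 h⁻¹
Fraction remaining after one interval: e^(−kτ) = e^(−0.1052 × 9.30) = 0.3760
R = 1 / (1 − 0.3760) = 1.603
Css,max = 44.5 × 1.603 ≈ 71.3 mg/L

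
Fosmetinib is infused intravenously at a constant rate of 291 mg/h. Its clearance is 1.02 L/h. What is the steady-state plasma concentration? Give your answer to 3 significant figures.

Css = infusion rate / CL = 291 / 1.02 ≈ 285 mg/L

285 mg/L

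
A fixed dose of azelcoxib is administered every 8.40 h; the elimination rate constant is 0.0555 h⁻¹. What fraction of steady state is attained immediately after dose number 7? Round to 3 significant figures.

0.962

f_n = 1 − e^(−nkτ) = 1 − e^(−7 × 0.05550 × 8.40) = 1 − e^(−3.263) = 1 − 0.03826 ≈ 0.962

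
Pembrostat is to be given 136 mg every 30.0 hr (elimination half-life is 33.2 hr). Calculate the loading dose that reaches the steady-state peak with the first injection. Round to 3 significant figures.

292 mg

k = ln 2 / 33.2 = 0.02088 hr⁻¹
Accumulation ratio R = 1 / (1 − e^(−kτ)) = 1 / (1 − e^(−0.02088×30.0)) = 1 / (1 − 0.5345) = 2.148
Loading dose = maintenance dose × R = 136 × 2.148 ≈ 292 mg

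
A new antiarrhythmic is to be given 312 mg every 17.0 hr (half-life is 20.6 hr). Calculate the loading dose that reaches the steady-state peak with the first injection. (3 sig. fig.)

716 mg

k = ln 2 / 20.6 = 0.03365 hr⁻¹
Accumulation ratio R = 1 / (1 − e^(−kτ)) = 1 / (1 − e^(−0.03365×17.0)) = 1 / (1 − 0.5644) = 2.296
Loading dose = maintenance dose × R = 312 × 2.296 ≈ 716 mg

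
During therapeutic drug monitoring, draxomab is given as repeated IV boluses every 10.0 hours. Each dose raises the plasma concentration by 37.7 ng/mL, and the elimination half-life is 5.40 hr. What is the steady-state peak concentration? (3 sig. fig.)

k = ln 2 / 5.40 = 0.1284 hr⁻¹
Fraction remaining after one interval: e^(−kτ) = e^(−0.1284 × 10.0) = 0.2770
R = 1 / (1 − 0.2770) = 1.383
Css,max = 37.7 × 1.383 ≈ 52.1 ng/mL

52.1 ng/mL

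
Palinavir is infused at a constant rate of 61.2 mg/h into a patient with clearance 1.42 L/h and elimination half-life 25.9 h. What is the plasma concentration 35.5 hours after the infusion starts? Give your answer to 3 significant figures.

26.4 µg/mL

Css = rate / CL = 61.2 / 1.42 = 43.10 µg/mL
k = ln 2 / 25.9 = 0.02676 h⁻¹
C(t) = Css (1 − e^(−kt)) = 43.10 × (1 − e^(−0.9501)) = 43.10 × 0.6133 ≈ 26.4 µg/mL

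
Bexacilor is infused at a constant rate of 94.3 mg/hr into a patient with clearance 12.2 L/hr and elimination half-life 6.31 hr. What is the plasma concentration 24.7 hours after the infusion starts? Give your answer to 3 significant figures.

7.22 µg/mL

Css = rate / CL = 94.3 / 12.2 = 7.730 µg/mL
k = ln 2 / 6.31 = 0.1098 hr⁻¹
C(t) = Css (1 − e^(−kt)) = 7.730 × (1 − e^(−2.713)) = 7.730 × 0.9337 ≈ 7.22 µg/mL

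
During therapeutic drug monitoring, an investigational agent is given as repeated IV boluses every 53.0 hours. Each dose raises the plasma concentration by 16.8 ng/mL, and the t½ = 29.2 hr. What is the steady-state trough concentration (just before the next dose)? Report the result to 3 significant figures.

k = ln 2 / 29.2 = 0.02374 hr⁻¹
Fraction remaining after one interval: e^(−kτ) = e^(−0.02374 × 53.0) = 0.2842
R = 1 / (1 − 0.2842) = 1.397
Css,max = 16.8 × 1.397 = 23.47 ng/mL
Css,min = Css,max × e^(−kτ) = 23.47 × 0.2842 ≈ 6.67 ng/mL

6.67 ng/mL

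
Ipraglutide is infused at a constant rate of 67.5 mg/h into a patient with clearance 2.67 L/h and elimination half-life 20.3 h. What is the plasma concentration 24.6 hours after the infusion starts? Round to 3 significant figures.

14.4 mg/L

Css = rate / CL = 67.5 / 2.67 = 25.28 mg/L
k = ln 2 / 20.3 = 0.03415 h⁻¹
C(t) = Css (1 − e^(−kt)) = 25.28 × (1 − e^(−0.8400)) = 25.28 × 0.5683 ≈ 14.4 mg/L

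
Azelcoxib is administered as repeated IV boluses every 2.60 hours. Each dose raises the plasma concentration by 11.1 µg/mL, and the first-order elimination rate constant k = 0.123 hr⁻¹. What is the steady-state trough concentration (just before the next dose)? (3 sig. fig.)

29.5 µg/mL

Fraction remaining after one interval: e^(−kτ) = e^(−0.1230 × 2.60) = 0.7263
R = 1 / (1 − 0.7263) = 3.654
Css,max = 11.1 × 3.654 = 40.55 µg/mL
Css,min = Css,max × e^(−kτ) = 40.55 × 0.7263 ≈ 29.5 µg/mL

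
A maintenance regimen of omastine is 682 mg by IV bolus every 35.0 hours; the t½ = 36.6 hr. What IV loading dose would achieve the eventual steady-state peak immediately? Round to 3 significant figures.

1410 mg

k = ln 2 / 36.6 = 0.01894 hr⁻¹
Accumulation ratio R = 1 / (1 − e^(−kτ)) = 1 / (1 − e^(−0.01894×35.0)) = 1 / (1 − 0.5154) = 2.063
Loading dose = maintenance dose × R = 682 × 2.063 ≈ 1410 mg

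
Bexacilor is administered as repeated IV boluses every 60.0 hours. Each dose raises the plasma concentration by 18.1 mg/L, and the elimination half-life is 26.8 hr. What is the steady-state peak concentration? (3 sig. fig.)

23.0 mg/L

k = ln 2 / 26.8 = 0.02586 hr⁻¹
Fraction remaining after one interval: e^(−kτ) = e^(−0.02586 × 60.0) = 0.2119
R = 1 / (1 − 0.2119) = 1.269
Css,max = 18.1 × 1.269 ≈ 23.0 mg/L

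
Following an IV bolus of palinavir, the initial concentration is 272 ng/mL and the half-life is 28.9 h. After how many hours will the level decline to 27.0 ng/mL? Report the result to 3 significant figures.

k = ln 2 / 28.9 = 0.02398 h⁻¹
C(t) = C₀ e^(−kt)  ⇒  t = ln(C₀/C) / k
t = ln(272/27.0) / 0.02398 = 2.310 / 0.02398 ≈ 96.3 hours

96.3 hours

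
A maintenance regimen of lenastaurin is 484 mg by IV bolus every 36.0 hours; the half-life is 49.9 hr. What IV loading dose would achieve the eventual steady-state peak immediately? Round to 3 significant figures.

k = ln 2 / 49.9 = 0.01389 hr⁻¹
Accumulation ratio R = 1 / (1 − e^(−kτ)) = 1 / (1 − e^(−0.01389×36.0)) = 1 / (1 − 0.6065) = 2.541
Loading dose = maintenance dose × R = 484 × 2.541 ≈ 1230 mg

1230 mg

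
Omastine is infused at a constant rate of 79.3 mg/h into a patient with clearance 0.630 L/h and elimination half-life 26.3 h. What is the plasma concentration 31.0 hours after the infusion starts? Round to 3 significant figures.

70.3 µg/mL

Css = rate / CL = 79.3 / 0.630 = 125.9 µg/mL
k = ln 2 / 26.3 = 0.02636 h⁻¹
C(t) = Css (1 − e^(−kt)) = 125.9 × (1 − e^(−0.8170)) = 125.9 × 0.5583 ≈ 70.3 µg/mL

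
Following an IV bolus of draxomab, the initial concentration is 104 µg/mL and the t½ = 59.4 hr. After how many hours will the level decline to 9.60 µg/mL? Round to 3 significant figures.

k = ln 2 / 59.4 = 0.01167 hr⁻¹
C(t) = C₀ e^(−kt)  ⇒  t = ln(C₀/C) / k
t = ln(104/9.60) / 0.01167 = 2.383 / 0.01167 ≈ 204 hours

204 hours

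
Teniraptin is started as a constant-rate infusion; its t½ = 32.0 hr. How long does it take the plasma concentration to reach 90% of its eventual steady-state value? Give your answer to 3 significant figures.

106 hours

k = ln 2 / 32.0 = 0.02166 hr⁻¹
f = 1 − e^(−kt)  ⇒  t = −ln(1 − f) / k
t = −ln(1 − 0.9) / 0.02166 = 2.303 / 0.02166 ≈ 106 hours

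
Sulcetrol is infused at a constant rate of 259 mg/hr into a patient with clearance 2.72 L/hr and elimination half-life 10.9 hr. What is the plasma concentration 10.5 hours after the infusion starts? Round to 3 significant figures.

Css = rate / CL = 259 / 2.72 = 95.22 µg/mL
k = ln 2 / 10.9 = 0.06359 hr⁻¹
C(t) = Css (1 − e^(−kt)) = 95.22 × (1 − e^(−0.6677)) = 95.22 × 0.4871 ≈ 46.4 µg/mL

46.4 µg/mL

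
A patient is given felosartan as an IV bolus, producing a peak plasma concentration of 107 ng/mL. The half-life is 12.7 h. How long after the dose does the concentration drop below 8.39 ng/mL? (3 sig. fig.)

k = ln 2 / 12.7 = 0.05458 h⁻¹
C(t) = C₀ e^(−kt)  ⇒  t = ln(C₀/C) / k
t = ln(107/8.39) / 0.05458 = 2.546 / 0.05458 ≈ 46.6 hours

46.6 hours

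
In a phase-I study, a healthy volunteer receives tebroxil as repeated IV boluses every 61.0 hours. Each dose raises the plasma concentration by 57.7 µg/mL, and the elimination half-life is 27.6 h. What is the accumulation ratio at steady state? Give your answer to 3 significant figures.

1.28

k = ln 2 / 27.6 = 0.02511 h⁻¹
Fraction remaining after one interval: e^(−kτ) = e^(−0.02511 × 61.0) = 0.2161
R = 1 / (1 − 0.2161) = 1 / 0.7839 ≈ 1.28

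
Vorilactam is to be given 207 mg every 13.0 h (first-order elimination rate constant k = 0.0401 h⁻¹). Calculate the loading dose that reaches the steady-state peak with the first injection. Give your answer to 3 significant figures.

Accumulation ratio R = 1 / (1 − e^(−kτ)) = 1 / (1 − e^(−0.04010×13.0)) = 1 / (1 − 0.5937) = 2.462
Loading dose = maintenance dose × R = 207 × 2.462 ≈ 510 mg

510 mg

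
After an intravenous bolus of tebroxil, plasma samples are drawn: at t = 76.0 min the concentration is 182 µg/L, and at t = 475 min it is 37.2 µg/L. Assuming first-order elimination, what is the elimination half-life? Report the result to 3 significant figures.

174 minutes

k = ln(C₁/C₂) / (t₂ − t₁) = ln(182/37.2) / (475 − 76.0)
  = 1.588 / 399.0 = 0.003979 min⁻¹
t½ = ln 2 / k = ln 2 / 0.003979 ≈ 174 minutes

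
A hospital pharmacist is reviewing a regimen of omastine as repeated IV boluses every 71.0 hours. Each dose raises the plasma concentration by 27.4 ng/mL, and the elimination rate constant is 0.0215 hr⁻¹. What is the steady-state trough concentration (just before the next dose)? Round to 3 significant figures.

Fraction remaining after one interval: e^(−kτ) = e^(−0.02150 × 71.0) = 0.2173
R = 1 / (1 − 0.2173) = 1.278
Css,max = 27.4 × 1.278 = 35.01 ng/mL
Css,min = Css,max × e^(−kτ) = 35.01 × 0.2173 ≈ 7.61 ng/mL

7.61 ng/mL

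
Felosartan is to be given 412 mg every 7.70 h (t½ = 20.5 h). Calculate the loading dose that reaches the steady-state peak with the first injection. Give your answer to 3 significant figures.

1800 mg

k = ln 2 / 20.5 = 0.03381 h⁻¹
Accumulation ratio R = 1 / (1 − e^(−kτ)) = 1 / (1 − e^(−0.03381×7.70)) = 1 / (1 − 0.7708) = 4.363
Loading dose = maintenance dose × R = 412 × 4.363 ≈ 1800 mg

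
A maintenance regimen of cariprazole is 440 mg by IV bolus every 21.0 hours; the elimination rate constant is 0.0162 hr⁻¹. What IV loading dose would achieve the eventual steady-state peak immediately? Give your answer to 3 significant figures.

1530 mg

Accumulation ratio R = 1 / (1 − e^(−kτ)) = 1 / (1 − e^(−0.01620×21.0)) = 1 / (1 − 0.7116) = 3.468
Loading dose = maintenance dose × R = 440 × 3.468 ≈ 1530 mg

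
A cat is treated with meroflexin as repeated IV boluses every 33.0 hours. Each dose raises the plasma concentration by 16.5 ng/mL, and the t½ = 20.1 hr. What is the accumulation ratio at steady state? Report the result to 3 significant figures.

1.47

k = ln 2 / 20.1 = 0.03448 hr⁻¹
Fraction remaining after one interval: e^(−kτ) = e^(−0.03448 × 33.0) = 0.3205
R = 1 / (1 − 0.3205) = 1 / 0.6795 ≈ 1.47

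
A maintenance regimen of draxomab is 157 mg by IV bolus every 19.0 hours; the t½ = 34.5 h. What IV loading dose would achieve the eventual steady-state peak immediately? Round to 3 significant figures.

k = ln 2 / 34.5 = 0.02009 h⁻¹
Accumulation ratio R = 1 / (1 − e^(−kτ)) = 1 / (1 − e^(−0.02009×19.0)) = 1 / (1 − 0.6827) = 3.151
Loading dose = maintenance dose × R = 157 × 3.151 ≈ 495 mg

495 mg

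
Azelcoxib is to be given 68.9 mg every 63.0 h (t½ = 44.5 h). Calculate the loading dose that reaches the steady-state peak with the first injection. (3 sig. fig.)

110 mg

k = ln 2 / 44.5 = 0.01558 h⁻¹
Accumulation ratio R = 1 / (1 − e^(−kτ)) = 1 / (1 − e^(−0.01558×63.0)) = 1 / (1 − 0.3748) = 1.600
Loading dose = maintenance dose × R = 68.9 × 1.600 ≈ 110 mg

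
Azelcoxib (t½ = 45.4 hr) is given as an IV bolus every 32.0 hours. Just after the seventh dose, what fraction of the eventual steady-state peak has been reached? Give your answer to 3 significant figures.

0.967

k = ln 2 / 45.4 = 0.01527 hr⁻¹
f_n = 1 − e^(−nkτ) = 1 − e^(−7 × 0.01527 × 32.0) = 1 − e^(−3.420) = 1 − 0.03271 ≈ 0.967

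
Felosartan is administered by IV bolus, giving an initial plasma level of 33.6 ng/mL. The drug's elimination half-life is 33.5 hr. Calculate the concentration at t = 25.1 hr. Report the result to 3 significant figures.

k = ln 2 / 33.5 = 0.02069 hr⁻¹
25.1 hr is 0.7493 half-lives, so C = 33.6 × (1/2)^0.7493 = 33.6 × 0.5949 ≈ 20.0 ng/mL

20.0 ng/mL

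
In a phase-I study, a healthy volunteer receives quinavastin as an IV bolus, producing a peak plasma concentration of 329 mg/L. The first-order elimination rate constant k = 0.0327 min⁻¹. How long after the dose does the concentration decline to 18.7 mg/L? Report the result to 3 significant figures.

C(t) = C₀ e^(−kt)  ⇒  t = ln(C₀/C) / k
t = ln(329/18.7) / 0.03270 = 2.868 / 0.03270 ≈ 87.7 minutes

87.7 minutes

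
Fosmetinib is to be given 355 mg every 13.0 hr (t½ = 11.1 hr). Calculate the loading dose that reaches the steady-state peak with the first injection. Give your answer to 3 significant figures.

639 mg

k = ln 2 / 11.1 = 0.06245 hr⁻¹
Accumulation ratio R = 1 / (1 − e^(−kτ)) = 1 / (1 − e^(−0.06245×13.0)) = 1 / (1 − 0.4441) = 1.799
Loading dose = maintenance dose × R = 355 × 1.799 ≈ 639 mg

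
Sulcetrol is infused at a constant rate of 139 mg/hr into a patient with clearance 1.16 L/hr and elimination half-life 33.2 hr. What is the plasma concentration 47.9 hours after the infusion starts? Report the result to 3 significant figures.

75.7 µg/mL

Css = rate / CL = 139 / 1.16 = 119.8 µg/mL
k = ln 2 / 33.2 = 0.02088 hr⁻¹
C(t) = Css (1 − e^(−kt)) = 119.8 × (1 − e^(−1.000)) = 119.8 × 0.6321 ≈ 75.7 µg/mL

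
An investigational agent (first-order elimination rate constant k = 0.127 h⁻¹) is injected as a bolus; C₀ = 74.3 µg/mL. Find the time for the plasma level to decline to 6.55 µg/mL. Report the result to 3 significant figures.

C(t) = C₀ e^(−kt)  ⇒  t = ln(C₀/C) / k
t = ln(74.3/6.55) / 0.1270 = 2.429 / 0.1270 ≈ 19.1 hours

19.1 hours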